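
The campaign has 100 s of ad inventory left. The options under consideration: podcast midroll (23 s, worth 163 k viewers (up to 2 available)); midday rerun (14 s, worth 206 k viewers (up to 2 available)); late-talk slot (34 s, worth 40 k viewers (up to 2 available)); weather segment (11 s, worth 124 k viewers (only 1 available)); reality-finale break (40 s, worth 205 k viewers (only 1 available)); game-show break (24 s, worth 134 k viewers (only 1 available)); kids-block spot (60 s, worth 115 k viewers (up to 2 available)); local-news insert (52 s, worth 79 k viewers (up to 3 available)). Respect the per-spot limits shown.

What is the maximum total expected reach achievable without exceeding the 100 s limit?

Ranking by ratio (expected reach/s): midday rerun 14.71, weather segment 11.27, podcast midroll 7.09.
Greedy by ratio would take 2×podcast midroll + 2×midday rerun + weather segment: 85 s used, total 862.
Dropping weather segment frees 11 s; slotting in game-show break (24 s) lifts the total to 872 at 98 s.

872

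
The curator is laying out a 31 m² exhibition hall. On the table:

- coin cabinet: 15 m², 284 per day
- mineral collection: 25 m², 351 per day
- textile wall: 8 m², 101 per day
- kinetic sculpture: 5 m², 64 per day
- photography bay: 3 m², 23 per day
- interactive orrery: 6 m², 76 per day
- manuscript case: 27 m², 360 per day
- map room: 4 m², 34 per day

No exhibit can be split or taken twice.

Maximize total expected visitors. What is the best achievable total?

472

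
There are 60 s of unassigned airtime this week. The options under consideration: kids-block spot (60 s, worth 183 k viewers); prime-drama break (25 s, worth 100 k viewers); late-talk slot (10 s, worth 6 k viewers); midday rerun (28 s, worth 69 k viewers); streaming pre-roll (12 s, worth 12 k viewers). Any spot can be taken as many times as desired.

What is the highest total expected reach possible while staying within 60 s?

206

2×prime-drama break + late-talk slot uses 60 of the 60 s and totals 206.
That's the maximum — no swap from here does better than 206.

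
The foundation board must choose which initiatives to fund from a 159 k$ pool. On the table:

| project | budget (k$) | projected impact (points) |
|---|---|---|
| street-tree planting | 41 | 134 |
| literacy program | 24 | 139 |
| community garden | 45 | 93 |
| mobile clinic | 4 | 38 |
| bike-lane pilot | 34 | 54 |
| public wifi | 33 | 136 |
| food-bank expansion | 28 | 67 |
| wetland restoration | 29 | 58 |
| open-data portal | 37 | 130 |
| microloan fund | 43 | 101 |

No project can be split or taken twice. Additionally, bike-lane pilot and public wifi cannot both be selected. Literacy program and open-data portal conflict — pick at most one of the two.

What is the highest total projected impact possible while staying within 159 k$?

Taking street-tree planting + literacy program + mobile clinic + public wifi + food-bank expansion + wetland restoration: 159 k$ used, 572 in projected impact.

572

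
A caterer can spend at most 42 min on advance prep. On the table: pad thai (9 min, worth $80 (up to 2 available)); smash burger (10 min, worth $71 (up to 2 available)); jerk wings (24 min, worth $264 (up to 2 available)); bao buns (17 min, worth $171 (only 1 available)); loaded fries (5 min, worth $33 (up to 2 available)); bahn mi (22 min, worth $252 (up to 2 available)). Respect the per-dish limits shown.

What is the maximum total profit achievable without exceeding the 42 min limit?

435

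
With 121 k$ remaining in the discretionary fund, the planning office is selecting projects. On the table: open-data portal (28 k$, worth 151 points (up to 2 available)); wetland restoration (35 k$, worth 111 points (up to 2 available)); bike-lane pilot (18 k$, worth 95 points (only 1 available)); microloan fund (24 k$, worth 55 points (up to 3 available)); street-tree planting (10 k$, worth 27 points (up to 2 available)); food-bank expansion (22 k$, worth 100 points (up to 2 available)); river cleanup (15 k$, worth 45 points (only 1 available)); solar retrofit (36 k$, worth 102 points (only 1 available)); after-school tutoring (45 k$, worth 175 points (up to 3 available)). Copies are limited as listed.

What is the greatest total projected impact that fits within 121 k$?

597

The ratio ordering already packs tightly: 2×open-data portal + bike-lane pilot + 2×food-bank expansion, 118 k$, 597.
Every other selection either busts 121 k$ or exceeds an availability limit or fails to beat 597.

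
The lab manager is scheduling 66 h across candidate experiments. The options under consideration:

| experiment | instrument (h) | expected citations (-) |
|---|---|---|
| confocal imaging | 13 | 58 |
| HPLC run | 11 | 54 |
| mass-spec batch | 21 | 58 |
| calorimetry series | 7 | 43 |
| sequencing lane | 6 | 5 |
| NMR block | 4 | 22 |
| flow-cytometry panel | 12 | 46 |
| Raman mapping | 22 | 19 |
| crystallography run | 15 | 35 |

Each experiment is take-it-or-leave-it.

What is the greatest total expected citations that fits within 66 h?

259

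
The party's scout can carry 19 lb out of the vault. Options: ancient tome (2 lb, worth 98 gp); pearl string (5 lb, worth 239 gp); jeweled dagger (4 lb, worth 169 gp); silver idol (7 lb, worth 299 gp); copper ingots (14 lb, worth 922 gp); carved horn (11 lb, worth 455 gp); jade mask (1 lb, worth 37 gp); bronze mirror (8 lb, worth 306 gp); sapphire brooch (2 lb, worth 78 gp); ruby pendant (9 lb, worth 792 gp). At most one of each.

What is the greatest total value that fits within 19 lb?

Ranking by ratio (value/lb): ruby pendant 88.00, copper ingots 65.86, ancient tome 49.00, pearl string 47.80.
Best packing: ancient tome + pearl string + jade mask + sapphire brooch + ruby pendant — 19 lb, 1244 total.

1244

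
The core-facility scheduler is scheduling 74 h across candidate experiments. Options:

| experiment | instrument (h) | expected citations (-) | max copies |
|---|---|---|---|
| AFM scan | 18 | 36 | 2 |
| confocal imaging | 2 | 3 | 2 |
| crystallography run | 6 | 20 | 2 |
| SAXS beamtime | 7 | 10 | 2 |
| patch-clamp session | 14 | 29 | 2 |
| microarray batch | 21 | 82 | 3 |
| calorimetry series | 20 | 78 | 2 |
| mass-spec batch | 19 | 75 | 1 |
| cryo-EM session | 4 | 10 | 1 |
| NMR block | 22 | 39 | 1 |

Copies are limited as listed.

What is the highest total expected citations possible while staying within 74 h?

Ranking by ratio (expected citations/h): mass-spec batch 3.95, microarray batch 3.90, calorimetry series 3.90.
A density-first pass picks 2×crystallography run + 2×microarray batch + mass-spec batch — 279 at 73 h.
Replace mass-spec batch with calorimetry series: the trade gains 3 net, giving 282 at 74 h.

282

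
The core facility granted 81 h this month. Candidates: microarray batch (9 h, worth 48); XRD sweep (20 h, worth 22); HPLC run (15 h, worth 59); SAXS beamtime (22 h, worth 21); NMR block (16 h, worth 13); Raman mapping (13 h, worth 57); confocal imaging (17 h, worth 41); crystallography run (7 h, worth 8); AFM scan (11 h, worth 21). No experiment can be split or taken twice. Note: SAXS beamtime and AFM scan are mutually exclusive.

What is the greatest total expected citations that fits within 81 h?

Ranking by ratio (expected citations/h): microarray batch 5.33, Raman mapping 4.38, HPLC run 3.93.
A density-first pass picks microarray batch + HPLC run + Raman mapping + confocal imaging + crystallography run + AFM scan — 234 at 72 h.
Replace crystallography run with NMR block: the trade gains 5 net, giving 239 at 81 h.

239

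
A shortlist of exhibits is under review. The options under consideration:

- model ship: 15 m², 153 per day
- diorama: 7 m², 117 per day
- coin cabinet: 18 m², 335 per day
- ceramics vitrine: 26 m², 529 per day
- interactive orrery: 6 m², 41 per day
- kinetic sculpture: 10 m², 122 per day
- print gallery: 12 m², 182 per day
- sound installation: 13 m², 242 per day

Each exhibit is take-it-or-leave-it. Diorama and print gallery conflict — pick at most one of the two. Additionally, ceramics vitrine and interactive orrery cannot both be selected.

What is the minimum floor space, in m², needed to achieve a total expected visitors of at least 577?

31

Need the lightest bundle worth ≥ 577.
coin cabinet + sound installation: 577 expected visitors at 31 m².
Any bundle with less than 31 m² falls short of 577.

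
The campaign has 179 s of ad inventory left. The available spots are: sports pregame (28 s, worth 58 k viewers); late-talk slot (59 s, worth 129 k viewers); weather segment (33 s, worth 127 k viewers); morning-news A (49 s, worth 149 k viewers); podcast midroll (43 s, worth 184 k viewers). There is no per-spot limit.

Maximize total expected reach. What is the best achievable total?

Ranking by ratio (expected reach/s): podcast midroll 4.28, weather segment 3.85, morning-news A 3.04, late-talk slot 2.19.
Taking 4×podcast midroll: 172 s used, 736 in expected reach.
That's the maximum — no swap from here does better than 736.

736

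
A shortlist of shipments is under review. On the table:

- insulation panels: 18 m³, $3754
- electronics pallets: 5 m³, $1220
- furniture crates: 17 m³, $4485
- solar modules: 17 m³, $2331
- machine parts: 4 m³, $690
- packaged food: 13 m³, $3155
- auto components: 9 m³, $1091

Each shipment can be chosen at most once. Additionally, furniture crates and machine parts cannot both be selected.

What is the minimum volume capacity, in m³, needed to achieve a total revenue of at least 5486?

22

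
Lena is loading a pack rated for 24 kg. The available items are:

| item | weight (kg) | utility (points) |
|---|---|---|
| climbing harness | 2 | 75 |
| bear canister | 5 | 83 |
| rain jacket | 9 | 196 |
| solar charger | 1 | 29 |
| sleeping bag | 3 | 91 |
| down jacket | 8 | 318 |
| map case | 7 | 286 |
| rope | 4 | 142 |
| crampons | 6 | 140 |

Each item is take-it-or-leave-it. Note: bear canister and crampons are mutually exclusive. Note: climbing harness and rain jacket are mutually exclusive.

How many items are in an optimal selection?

5

The maximum utility within 24 kg is 912.
For example climbing harness + sleeping bag + down jacket + map case + rope achieves it, using 24 kg.
Any selection reaching 912 contains exactly 5 items.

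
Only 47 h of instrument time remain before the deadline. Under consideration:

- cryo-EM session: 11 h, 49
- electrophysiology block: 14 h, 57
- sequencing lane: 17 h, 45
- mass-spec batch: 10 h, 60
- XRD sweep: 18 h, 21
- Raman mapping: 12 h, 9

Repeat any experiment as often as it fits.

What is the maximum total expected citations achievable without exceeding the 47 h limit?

240

The ratio ordering already packs tightly: 4×mass-spec batch, 40 h, 240.
Nothing else within 47 h beats 240.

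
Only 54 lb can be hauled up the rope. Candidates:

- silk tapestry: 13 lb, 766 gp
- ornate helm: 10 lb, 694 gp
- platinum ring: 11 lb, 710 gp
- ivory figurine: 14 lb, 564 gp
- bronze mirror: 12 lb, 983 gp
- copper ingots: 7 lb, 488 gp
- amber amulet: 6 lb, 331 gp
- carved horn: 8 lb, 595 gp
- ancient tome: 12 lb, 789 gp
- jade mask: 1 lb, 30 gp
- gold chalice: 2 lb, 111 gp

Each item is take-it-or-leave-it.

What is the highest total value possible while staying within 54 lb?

3801

By value per lb: bronze mirror 81.92, carved horn 74.38, copper ingots 69.71 lead.
Filling by ratio: ornate helm + bronze mirror + copper ingots + carved horn + ancient tome + jade mask + gold chalice for 3690, with 2 lb left unused.
But ornate helm + platinum ring + bronze mirror + copper ingots + amber amulet + carved horn fits in 54 lb and reaches 3801.
Ornate helm + platinum ring + bronze mirror + carved horn + ancient tome + jade mask (54 lb) also reaches 3801 — a tie, but nothing goes higher.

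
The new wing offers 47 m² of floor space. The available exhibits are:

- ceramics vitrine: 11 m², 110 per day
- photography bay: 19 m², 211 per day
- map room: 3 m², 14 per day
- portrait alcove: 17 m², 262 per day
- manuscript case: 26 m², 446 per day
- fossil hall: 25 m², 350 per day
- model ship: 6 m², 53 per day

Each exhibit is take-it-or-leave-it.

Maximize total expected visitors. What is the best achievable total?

The ratio ordering already packs tightly: map room + portrait alcove + manuscript case, 46 m², 722.
Nothing else within 47 m² beats 722.

722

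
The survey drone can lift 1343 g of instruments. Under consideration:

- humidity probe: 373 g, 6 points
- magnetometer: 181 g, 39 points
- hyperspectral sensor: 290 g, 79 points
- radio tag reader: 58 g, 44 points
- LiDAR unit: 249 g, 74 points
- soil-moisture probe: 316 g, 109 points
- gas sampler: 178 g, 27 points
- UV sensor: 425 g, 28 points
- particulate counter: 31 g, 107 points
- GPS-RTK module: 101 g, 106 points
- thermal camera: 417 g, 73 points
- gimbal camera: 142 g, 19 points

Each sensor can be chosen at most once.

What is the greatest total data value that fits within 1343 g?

558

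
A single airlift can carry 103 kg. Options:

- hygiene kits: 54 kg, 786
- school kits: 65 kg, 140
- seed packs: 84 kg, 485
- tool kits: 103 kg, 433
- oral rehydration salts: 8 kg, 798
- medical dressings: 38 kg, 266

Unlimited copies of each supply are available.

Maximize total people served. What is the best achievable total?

9576

The ratio ordering already packs tightly: 12×oral rehydration salts, 96 kg, 9576.
That's the maximum — no swap from here does better than 9576.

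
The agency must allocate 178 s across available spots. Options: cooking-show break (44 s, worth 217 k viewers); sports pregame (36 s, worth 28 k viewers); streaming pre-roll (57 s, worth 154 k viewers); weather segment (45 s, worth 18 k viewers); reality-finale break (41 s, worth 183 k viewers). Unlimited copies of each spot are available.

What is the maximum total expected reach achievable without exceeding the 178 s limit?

The ratio ordering already packs tightly: 4×cooking-show break, 176 s, 868.
Nothing else within 178 s beats 868.

868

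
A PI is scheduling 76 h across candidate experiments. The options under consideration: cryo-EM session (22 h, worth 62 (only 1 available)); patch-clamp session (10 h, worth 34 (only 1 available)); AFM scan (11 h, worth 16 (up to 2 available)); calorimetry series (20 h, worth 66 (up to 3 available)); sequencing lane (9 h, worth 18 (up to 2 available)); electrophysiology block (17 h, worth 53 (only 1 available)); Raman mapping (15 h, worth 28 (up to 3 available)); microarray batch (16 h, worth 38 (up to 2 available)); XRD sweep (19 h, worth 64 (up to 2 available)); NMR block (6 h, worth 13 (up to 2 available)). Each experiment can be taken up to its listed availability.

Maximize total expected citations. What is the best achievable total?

249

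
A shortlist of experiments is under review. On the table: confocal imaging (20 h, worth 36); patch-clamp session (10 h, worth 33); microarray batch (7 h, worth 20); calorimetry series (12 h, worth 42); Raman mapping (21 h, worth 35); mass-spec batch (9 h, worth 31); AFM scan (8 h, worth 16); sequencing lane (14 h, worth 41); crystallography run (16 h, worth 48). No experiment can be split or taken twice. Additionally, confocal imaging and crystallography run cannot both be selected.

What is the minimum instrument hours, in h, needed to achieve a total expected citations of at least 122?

Minimise h subject to total expected citations ≥ 122.
Taking patch-clamp session + microarray batch + calorimetry series + mass-spec batch gives 126 (≥ 122) for 38 h.
No combination under 38 h hits 122.

38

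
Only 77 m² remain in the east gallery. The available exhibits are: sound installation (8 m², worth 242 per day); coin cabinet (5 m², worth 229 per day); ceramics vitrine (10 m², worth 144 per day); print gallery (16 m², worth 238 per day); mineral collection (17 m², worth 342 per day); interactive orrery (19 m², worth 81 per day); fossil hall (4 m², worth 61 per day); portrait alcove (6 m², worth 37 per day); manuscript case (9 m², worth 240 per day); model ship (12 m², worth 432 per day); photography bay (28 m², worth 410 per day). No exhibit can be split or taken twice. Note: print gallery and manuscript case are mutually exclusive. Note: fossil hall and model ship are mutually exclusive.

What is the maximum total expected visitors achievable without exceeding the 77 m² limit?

1697

Taking sound installation + coin cabinet + ceramics vitrine + manuscript case + model ship + photography bay: 72 m² used, 1697 in expected visitors.
No other feasible combination exceeds 1697.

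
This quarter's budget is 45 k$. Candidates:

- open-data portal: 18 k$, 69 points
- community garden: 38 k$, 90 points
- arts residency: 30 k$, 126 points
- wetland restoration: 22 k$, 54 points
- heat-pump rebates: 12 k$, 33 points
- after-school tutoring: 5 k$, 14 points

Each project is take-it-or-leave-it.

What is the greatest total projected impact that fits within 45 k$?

159

The ratio heuristic lands on arts residency + after-school tutoring (140) but leaves 10 k$ idle.
Replace after-school tutoring with heat-pump rebates: the trade gains 19 net, giving 159 at 42 k$.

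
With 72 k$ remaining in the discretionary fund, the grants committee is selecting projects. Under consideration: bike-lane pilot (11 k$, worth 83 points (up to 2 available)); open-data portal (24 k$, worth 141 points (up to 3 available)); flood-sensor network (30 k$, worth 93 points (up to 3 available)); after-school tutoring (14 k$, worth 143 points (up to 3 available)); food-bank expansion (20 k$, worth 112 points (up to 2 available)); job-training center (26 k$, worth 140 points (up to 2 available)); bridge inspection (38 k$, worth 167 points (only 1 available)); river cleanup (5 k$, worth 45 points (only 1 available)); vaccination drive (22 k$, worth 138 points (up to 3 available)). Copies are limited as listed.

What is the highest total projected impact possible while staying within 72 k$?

Ranking by ratio (projected impact/k$): after-school tutoring 10.21, river cleanup 9.00, bike-lane pilot 7.55, vaccination drive 6.27.
Taking 2×bike-lane pilot + 3×after-school tutoring + river cleanup: 69 k$ used, 640 in projected impact.
The spare 3 k$ is too small for any remaining project, and no exchange beats 640.

640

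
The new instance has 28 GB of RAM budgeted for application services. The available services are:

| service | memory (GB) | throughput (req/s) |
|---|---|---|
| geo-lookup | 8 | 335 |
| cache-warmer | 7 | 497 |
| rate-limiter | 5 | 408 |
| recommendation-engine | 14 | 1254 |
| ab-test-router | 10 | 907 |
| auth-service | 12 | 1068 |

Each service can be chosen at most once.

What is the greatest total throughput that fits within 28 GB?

2383

Density check — ab-test-router 90.70, recommendation-engine 89.57, auth-service 89.00, rate-limiter 81.60 are the best per GB.
Filling by ratio: recommendation-engine + ab-test-router for 2161, with 4 GB left unused.
The 14 GB tied up in recommendation-engine is better spent on rate-limiter + auth-service — total rises to 2383 (27 GB).
Next best is recommendation-engine + auth-service at 2322 (26 GB) — short by 61.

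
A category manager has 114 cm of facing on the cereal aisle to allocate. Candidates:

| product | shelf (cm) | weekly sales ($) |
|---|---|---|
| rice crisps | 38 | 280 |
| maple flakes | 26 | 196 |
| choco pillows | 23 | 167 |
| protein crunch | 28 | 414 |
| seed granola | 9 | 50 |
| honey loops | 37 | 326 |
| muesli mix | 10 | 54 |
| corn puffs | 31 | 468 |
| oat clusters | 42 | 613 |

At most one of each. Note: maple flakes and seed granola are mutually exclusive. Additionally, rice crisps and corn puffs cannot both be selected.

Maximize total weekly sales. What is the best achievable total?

The ratio heuristic lands on protein crunch + seed granola + corn puffs + oat clusters (1545) but leaves 4 cm idle.
The 9 cm tied up in seed granola is better spent on muesli mix — total rises to 1549 (111 cm).
Runner-up protein crunch + seed granola + corn puffs + oat clusters tops out at 1545.

1549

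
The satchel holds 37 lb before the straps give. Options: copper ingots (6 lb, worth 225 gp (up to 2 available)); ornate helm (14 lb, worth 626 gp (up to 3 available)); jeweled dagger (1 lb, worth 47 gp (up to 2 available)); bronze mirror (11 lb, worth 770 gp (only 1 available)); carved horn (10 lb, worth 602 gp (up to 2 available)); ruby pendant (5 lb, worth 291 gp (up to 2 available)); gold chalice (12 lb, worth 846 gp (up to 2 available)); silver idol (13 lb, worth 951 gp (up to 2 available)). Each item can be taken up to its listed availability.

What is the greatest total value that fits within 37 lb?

2672

Density check — silver idol 73.15, gold chalice 70.50, bronze mirror 70.00 are the best per lb.
Taking bronze mirror + 2×silver idol: 37 lb used, 2672 in value.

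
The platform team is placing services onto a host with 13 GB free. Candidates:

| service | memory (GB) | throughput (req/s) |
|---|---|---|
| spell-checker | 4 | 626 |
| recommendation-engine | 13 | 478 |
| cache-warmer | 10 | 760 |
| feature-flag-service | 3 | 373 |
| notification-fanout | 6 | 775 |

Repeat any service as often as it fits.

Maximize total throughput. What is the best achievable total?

1878

By throughput per GB: spell-checker 156.50, notification-fanout 129.17, feature-flag-service 124.33, cache-warmer 76.00 lead.
The ratio ordering already packs tightly: 3×spell-checker, 12 GB, 1878.
Every other selection either busts 13 GB or fails to beat 1878.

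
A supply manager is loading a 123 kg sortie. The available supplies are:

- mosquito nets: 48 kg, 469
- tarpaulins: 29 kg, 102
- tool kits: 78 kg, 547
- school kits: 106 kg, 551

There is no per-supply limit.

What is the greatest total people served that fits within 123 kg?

938

By people served per kg: mosquito nets 9.77, tool kits 7.01, school kits 5.20, tarpaulins 3.52 lead.
Best packing: 2×mosquito nets — 96 kg, 938 total.
That's the maximum — no swap from here does better than 938.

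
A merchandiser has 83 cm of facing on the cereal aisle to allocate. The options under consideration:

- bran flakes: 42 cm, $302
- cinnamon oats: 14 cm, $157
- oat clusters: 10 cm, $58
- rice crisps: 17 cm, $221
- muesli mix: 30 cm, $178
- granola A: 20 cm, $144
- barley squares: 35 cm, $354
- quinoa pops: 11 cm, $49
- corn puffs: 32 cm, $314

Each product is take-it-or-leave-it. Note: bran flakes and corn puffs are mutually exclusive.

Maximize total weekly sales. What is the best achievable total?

836

The ratio heuristic lands on cinnamon oats + oat clusters + rice crisps + barley squares (790) but leaves 7 cm idle.
The 45 cm tied up in oat clusters and barley squares is better spent on granola A + corn puffs — total rises to 836 (83 cm).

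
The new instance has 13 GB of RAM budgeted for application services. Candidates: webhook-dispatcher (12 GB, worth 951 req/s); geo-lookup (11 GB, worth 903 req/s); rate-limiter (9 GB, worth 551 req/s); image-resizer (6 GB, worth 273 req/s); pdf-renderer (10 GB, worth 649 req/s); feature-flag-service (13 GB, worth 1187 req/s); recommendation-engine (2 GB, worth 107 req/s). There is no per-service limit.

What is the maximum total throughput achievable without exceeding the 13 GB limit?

Best packing: feature-flag-service — 13 GB, 1187 total.

1187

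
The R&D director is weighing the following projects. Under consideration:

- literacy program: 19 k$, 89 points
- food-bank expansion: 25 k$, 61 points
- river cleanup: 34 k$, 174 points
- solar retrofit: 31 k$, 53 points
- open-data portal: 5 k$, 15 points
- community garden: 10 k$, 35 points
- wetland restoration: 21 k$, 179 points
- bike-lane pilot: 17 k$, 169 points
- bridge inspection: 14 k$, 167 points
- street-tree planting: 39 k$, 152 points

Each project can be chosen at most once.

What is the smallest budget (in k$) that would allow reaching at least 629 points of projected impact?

81

Minimise k$ subject to total projected impact ≥ 629.
literacy program + community garden + wetland restoration + bike-lane pilot + bridge inspection reaches 639 using 81 k$.
Below 81 k$ the best achievable stays under 629.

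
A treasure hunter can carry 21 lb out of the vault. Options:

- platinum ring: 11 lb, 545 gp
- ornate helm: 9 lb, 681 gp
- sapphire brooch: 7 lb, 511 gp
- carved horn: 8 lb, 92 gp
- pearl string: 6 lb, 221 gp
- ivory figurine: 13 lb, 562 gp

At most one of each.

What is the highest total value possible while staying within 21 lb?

Taking the top-ratio items first gives ornate helm + sapphire brooch for 1192 (16 lb).
Replace sapphire brooch with platinum ring: the trade gains 34 net, giving 1226 at 20 lb.
Runner-up ornate helm + sapphire brooch tops out at 1192.

1226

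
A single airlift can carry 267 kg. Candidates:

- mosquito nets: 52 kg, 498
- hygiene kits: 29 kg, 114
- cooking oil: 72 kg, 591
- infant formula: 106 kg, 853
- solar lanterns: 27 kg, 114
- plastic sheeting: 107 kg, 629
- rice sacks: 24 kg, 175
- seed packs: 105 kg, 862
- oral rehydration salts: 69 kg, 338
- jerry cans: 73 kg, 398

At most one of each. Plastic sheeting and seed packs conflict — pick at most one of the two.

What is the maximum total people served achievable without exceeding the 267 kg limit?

Density check — mosquito nets 9.58, seed packs 8.21, cooking oil 8.21 are the best per kg.
A density-first pass picks mosquito nets + cooking oil + rice sacks + seed packs — 2126 at 253 kg.
Dropping cooking oil and rice sacks frees 96 kg; slotting in infant formula (106 kg) lifts the total to 2213 at 263 kg.

2213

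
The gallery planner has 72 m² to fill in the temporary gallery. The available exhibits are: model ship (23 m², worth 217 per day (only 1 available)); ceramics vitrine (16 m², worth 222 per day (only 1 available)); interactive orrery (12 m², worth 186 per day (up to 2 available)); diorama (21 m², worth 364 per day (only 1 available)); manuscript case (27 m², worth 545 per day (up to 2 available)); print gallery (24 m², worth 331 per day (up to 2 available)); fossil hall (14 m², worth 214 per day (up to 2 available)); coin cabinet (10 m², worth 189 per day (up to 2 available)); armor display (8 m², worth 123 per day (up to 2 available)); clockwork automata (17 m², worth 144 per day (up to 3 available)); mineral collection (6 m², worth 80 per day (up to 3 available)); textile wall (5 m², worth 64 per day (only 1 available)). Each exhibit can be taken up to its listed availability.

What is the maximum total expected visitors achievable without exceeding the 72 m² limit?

1402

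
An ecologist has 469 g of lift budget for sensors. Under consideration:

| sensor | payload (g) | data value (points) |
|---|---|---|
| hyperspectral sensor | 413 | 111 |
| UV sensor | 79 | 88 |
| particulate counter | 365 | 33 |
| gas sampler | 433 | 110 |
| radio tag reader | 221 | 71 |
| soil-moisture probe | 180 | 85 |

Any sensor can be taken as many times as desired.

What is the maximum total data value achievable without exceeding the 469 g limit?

440

5×UV sensor uses 395 of the 469 g and totals 440.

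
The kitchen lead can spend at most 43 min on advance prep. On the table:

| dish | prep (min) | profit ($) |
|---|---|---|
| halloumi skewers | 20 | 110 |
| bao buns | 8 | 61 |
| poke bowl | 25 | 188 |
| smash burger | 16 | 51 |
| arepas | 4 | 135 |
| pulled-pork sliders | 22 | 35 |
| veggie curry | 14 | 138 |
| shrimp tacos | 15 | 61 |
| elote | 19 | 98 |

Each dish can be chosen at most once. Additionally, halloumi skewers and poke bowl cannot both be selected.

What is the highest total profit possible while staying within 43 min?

461

The ratio heuristic lands on bao buns + arepas + veggie curry + shrimp tacos (395) but leaves 2 min idle.
Replace bao buns and shrimp tacos with poke bowl: the trade gains 66 net, giving 461 at 43 min.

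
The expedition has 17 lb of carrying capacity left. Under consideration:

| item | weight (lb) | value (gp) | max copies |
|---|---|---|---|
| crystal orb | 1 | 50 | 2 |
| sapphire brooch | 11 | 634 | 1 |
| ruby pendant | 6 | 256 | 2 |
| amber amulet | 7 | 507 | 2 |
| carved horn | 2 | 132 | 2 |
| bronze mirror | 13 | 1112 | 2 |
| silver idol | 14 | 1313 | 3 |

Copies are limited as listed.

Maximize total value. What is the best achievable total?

Density check — silver idol 93.79, bronze mirror 85.54, amber amulet 72.43 are the best per lb.
Best packing: crystal orb + carved horn + silver idol — 17 lb, 1495 total.

1495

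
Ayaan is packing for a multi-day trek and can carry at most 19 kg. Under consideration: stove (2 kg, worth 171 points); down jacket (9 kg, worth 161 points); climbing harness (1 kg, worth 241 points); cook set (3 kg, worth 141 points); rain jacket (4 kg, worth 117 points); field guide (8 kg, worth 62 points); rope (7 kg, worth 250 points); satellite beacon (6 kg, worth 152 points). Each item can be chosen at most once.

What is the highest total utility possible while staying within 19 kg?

Taking the top-ratio items first gives stove + climbing harness + cook set + rain jacket + rope for 920 (17 kg).
The 4 kg tied up in rain jacket is better spent on satellite beacon — total rises to 955 (19 kg).
No other feasible combination exceeds 955.

955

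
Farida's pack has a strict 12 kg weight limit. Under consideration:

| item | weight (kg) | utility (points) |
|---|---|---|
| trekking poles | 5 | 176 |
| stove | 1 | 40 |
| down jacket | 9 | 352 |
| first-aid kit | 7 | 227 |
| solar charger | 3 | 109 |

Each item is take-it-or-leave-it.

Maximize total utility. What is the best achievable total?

461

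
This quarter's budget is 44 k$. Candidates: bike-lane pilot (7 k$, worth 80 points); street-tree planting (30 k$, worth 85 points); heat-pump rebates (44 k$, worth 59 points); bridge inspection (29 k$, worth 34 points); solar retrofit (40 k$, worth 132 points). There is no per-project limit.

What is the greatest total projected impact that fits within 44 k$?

480

By projected impact per k$: bike-lane pilot 11.43, solar retrofit 3.30, street-tree planting 2.83, heat-pump rebates 1.34 lead.
Best packing: 6×bike-lane pilot — 42 k$, 480 total.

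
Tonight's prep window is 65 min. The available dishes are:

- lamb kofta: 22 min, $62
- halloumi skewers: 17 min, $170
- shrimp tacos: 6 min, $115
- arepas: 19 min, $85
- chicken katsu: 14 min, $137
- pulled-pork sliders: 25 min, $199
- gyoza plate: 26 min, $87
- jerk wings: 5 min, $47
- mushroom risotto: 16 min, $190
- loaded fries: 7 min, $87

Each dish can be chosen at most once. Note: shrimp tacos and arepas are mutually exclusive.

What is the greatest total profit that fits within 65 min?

Best packing: halloumi skewers + shrimp tacos + chicken katsu + jerk wings + mushroom risotto + loaded fries — 65 min, 746 total.
Every other selection either busts 65 min or breaks a pairing rule or fails to beat 746.

746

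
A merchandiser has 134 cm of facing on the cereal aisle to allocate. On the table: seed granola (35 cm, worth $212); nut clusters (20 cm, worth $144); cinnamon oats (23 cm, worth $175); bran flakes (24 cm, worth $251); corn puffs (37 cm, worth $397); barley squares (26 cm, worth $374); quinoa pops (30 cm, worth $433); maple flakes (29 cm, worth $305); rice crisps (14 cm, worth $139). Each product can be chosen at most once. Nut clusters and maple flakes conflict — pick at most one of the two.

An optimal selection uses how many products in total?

Optimal total is 1594.
For example bran flakes + corn puffs + barley squares + quinoa pops + rice crisps achieves it, using 131 cm.
Any selection reaching 1594 contains exactly 5 products.

5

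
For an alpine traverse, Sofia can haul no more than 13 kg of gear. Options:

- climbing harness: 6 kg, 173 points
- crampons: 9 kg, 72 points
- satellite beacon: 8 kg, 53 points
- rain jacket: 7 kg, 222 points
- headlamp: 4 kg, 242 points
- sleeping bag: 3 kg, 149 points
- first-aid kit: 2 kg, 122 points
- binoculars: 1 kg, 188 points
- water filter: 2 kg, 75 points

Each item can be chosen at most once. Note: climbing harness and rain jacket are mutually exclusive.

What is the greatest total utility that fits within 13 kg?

776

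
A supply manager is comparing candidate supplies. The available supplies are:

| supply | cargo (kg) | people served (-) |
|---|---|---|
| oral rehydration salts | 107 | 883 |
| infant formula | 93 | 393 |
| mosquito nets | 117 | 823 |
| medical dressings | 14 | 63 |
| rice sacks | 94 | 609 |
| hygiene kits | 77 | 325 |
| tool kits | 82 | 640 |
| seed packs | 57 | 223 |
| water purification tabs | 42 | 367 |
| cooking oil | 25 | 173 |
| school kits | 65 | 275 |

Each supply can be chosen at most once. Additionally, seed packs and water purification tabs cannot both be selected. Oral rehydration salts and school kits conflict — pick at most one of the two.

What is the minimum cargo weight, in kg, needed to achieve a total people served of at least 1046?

Need the lightest bundle worth ≥ 1046.
oral rehydration salts + cooking oil: 1056 people served at 132 kg.
No combination under 132 kg hits 1046.

132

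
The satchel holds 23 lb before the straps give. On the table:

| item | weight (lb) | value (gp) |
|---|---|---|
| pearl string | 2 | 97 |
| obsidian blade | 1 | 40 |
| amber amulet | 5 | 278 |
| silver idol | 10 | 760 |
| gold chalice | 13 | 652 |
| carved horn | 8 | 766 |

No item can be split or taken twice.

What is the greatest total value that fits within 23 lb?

1804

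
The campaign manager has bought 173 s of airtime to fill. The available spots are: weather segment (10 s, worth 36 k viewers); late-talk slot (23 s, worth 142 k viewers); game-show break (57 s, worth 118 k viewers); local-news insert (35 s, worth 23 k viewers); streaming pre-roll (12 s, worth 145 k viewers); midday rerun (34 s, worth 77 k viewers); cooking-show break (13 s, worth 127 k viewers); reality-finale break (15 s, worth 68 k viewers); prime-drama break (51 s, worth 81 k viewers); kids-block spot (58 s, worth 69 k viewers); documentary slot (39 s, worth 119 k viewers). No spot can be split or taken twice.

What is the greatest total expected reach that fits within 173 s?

755

Taking the top-ratio spots first gives weather segment + late-talk slot + streaming pre-roll + midday rerun + cooking-show break + reality-finale break + documentary slot for 714 (146 s).
Replace midday rerun with game-show break: the trade gains 41 net, giving 755 at 169 s.
Next best is late-talk slot + game-show break + streaming pre-roll + cooking-show break + reality-finale break + documentary slot at 719 (159 s) — short by 36.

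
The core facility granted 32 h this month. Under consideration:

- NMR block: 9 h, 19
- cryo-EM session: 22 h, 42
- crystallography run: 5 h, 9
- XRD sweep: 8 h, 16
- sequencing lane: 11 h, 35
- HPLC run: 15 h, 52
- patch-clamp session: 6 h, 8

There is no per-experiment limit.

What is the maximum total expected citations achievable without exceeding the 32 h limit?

The ratio ordering already packs tightly: 2×HPLC run, 30 h, 104.
No other feasible combination exceeds 104.

104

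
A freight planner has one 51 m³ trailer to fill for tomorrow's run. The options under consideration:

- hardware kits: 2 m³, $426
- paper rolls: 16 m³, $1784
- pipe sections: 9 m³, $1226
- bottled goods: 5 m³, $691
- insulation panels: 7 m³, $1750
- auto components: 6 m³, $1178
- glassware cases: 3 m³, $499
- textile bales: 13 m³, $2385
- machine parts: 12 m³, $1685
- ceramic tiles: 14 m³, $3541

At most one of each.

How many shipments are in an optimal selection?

6

Best achievable revenue is 10506.
One optimal bundle: hardware kits + pipe sections + insulation panels + auto components + textile bales + ceramic tiles (51 m³).
Any selection reaching 10506 contains exactly 6 shipments.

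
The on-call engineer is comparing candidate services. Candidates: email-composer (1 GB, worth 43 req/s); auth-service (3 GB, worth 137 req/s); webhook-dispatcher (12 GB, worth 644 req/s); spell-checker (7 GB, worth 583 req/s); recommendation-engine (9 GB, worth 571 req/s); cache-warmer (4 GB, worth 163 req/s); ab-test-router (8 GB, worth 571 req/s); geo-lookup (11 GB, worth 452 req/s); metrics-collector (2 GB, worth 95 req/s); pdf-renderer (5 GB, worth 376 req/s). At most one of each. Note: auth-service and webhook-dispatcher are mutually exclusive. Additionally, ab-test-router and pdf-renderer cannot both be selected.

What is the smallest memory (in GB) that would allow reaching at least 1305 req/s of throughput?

Minimise GB subject to total throughput ≥ 1305.
email-composer + auth-service + spell-checker + ab-test-router reaches 1334 using 19 GB.
Any bundle with less than 19 GB falls short of 1305.

19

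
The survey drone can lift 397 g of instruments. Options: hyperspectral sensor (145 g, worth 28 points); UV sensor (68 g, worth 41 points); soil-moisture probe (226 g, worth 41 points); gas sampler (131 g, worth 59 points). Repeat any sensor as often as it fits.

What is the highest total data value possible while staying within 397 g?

205

Taking 5×UV sensor: 340 g used, 205 in data value.
Nothing else within 397 g beats 205.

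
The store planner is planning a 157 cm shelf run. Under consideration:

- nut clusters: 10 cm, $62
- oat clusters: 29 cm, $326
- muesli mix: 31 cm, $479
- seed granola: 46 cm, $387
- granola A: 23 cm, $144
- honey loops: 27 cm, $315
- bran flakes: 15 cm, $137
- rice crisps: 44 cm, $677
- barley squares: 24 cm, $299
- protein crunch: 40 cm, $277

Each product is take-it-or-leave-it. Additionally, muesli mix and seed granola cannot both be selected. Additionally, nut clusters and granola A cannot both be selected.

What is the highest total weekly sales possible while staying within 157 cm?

The ratio ordering already packs tightly: oat clusters + muesli mix + honey loops + rice crisps + barley squares, 155 cm, 2096.
Runner-up nut clusters + oat clusters + muesli mix + honey loops + bran flakes + rice crisps tops out at 1996.

2096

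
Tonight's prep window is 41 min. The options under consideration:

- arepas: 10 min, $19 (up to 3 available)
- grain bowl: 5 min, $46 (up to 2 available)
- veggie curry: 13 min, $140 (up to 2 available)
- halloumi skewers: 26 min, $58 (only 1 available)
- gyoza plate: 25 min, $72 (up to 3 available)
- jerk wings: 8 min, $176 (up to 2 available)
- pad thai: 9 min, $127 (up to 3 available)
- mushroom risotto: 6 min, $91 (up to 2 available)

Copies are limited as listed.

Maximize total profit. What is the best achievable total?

697

Taking the top-ratio dishes first gives 2×jerk wings + pad thai + 2×mushroom risotto for 661 (37 min).
Replace mushroom risotto with pad thai: the trade gains 36 net, giving 697 at 40 min.
That's the maximum — no swap from here does better than 697.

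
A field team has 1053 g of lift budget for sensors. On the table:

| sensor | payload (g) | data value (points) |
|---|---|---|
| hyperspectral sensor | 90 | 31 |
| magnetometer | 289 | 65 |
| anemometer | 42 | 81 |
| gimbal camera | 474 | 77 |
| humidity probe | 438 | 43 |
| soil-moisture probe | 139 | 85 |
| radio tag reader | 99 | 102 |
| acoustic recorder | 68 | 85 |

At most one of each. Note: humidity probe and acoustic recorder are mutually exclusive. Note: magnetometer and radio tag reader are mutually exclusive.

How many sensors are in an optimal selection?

Optimal total is 461.
For example hyperspectral sensor + anemometer + gimbal camera + soil-moisture probe + radio tag reader + acoustic recorder achieves it, using 912 g.
All optima have 6 sensors.

6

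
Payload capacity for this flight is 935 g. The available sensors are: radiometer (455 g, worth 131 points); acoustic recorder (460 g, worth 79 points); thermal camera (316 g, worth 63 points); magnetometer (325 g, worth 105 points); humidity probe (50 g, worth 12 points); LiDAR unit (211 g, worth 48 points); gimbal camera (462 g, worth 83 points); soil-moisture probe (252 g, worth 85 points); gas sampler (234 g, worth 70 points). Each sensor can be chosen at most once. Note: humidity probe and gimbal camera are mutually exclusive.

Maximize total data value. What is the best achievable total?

272

Best packing: magnetometer + humidity probe + soil-moisture probe + gas sampler — 861 g, 272 total.
Next best is radiometer + LiDAR unit + soil-moisture probe at 264 (918 g) — short by 8.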